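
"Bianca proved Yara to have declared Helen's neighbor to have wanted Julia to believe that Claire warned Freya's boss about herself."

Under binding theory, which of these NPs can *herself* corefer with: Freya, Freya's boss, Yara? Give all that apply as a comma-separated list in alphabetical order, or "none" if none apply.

*herself* is a reflexive; Principle A requires it to be bound within its binding domain — the clause headed by 'warned'.
— Freya: possessor inside the object DP of the clause headed by 'warned'; does not c-command the reflexive — cannot bind it (Principle A).
— Freya's boss: object of the clause headed by 'warned'; c-commands the reflexive within its binding domain — allowed (Principle A).
— Yara: subject of the clause headed by 'declared'; c-commands the reflexive but lies outside its binding domain — cannot bind it (Principle A).

Freya's boss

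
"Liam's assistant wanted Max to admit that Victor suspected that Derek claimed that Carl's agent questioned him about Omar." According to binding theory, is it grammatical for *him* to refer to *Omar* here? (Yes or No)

*Omar* is an R-expression; Principle C requires it to be free (not bound by any c-commanding expression).
— him: object of the clause headed by 'questioned'; the pronoun c-commands the R-expression — coreference blocked (Principle C).

No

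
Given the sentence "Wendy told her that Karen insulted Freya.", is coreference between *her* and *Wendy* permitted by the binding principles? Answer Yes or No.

*her* is a pronoun; Principle B requires it to be free in its binding domain — the matrix clause.
— Wendy: subject of the matrix clause; c-commands the pronoun within its binding domain — blocked (Principle B).

No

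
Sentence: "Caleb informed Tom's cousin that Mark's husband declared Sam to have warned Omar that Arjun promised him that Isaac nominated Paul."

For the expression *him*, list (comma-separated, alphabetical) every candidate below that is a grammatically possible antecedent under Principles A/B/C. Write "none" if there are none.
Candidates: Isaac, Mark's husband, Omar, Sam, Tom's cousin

Mark's husband, Omar, Sam, Tom's cousin

*him* is a pronoun; Principle B requires it to be free in its binding domain — the clause headed by 'promised'.
— Isaac: subject of the clause headed by 'nominated'; is c-commanded by the pronoun; coreference would bind this R-expression — blocked (Principle C).
— Mark's husband: subject of the clause headed by 'declared'; c-commands the pronoun but lies outside its binding domain — allowed.
— Omar: object of the clause headed by 'warned'; c-commands the pronoun but lies outside its binding domain — allowed.
— Sam: subject of the clause headed by 'warned'; c-commands the pronoun but lies outside its binding domain — allowed.
— Tom's cousin: object of the matrix clause; c-commands the pronoun but lies outside its binding domain — allowed.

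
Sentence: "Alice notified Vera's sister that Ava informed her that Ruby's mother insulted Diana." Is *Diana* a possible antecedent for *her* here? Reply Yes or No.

*her* is a pronoun; Principle B requires it to be free in its binding domain — the clause headed by 'informed'.
— Diana: object of the clause headed by 'insulted'; is c-commanded by the pronoun; coreference would bind this R-expression — blocked (Principle C).

No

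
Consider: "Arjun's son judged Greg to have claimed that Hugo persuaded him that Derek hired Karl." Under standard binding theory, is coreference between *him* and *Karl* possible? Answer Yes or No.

*Karl* is an R-expression; Principle C requires it to be free (not bound by any c-commanding expression).
— him: object of the clause headed by 'persuaded'; the pronoun c-commands the R-expression — coreference blocked (Principle C).

No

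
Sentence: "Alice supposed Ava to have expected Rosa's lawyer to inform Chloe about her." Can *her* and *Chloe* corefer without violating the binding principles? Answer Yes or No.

*Chloe* is an R-expression; Principle C requires it to be free (not bound by any c-commanding expression).
— her: second object of the clause headed by 'inform'; the R-expression locally c-commands the pronoun — coreference blocked (Principle B on the pronoun).

No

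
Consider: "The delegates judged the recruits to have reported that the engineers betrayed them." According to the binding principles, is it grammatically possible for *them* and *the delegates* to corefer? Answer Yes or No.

Yes

*them* is a pronoun; Principle B requires it to be free in its binding domain — the clause headed by 'betrayed'.
— the delegates: subject of the matrix clause; c-commands the pronoun but lies outside its binding domain — allowed.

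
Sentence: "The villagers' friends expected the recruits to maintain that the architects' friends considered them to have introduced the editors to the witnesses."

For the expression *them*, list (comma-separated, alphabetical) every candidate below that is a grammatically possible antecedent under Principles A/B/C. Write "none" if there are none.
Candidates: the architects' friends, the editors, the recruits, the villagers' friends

the recruits, the villagers' friends

*them* is a pronoun; Principle B requires it to be free in its binding domain — the clause headed by 'considered'.
— the architects' friends: subject of the clause headed by 'considered'; c-commands the pronoun within its binding domain — blocked (Principle B).
— the editors: object of the clause headed by 'introduced'; is c-commanded by the pronoun; coreference would bind this R-expression — blocked (Principle C).
— the recruits: subject of the clause headed by 'maintain'; c-commands the pronoun but lies outside its binding domain — allowed.
— the villagers' friends: subject of the matrix clause; c-commands the pronoun but lies outside its binding domain — allowed.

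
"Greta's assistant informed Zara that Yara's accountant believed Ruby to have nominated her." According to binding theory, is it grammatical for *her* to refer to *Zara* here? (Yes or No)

*Zara* is an R-expression; Principle C requires it to be free (not bound by any c-commanding expression).
— her: object of the clause headed by 'nominated'; the pronoun does not c-command the R-expression — coreference allowed.

Yes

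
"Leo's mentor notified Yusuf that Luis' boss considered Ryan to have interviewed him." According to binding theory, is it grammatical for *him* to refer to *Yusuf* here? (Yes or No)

Yes

*Yusuf* is an R-expression; Principle C requires it to be free (not bound by any c-commanding expression).
— him: object of the clause headed by 'interviewed'; the pronoun does not c-command the R-expression — coreference allowed.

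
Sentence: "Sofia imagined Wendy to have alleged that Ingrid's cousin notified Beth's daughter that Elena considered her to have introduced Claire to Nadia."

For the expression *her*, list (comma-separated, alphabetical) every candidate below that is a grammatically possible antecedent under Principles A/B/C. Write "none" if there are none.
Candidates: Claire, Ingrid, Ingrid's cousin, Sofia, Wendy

Ingrid, Ingrid's cousin, Sofia, Wendy

*her* is a pronoun; Principle B requires it to be free in its binding domain — the clause headed by 'considered'.
— Claire: object of the clause headed by 'introduced'; is c-commanded by the pronoun; coreference would bind this R-expression — blocked (Principle C).
— Ingrid: possessor inside the subject DP of the clause headed by 'notified'; does not c-command the pronoun — Principle B does not apply; allowed.
— Ingrid's cousin: subject of the clause headed by 'notified'; c-commands the pronoun but lies outside its binding domain — allowed.
— Sofia: subject of the matrix clause; c-commands the pronoun but lies outside its binding domain — allowed.
— Wendy: subject of the clause headed by 'alleged'; c-commands the pronoun but lies outside its binding domain — allowed.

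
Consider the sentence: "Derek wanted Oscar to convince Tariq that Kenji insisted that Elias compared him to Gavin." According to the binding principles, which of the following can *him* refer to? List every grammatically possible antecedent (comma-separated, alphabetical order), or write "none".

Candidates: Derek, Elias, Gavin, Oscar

Derek, Oscar

*him* is a pronoun; Principle B requires it to be free in its binding domain — the clause headed by 'compared'.
— Derek: subject of the matrix clause; c-commands the pronoun but lies outside its binding domain — allowed.
— Elias: subject of the clause headed by 'compared'; c-commands the pronoun within its binding domain — blocked (Principle B).
— Gavin: second object of the clause headed by 'compared'; is c-commanded by the pronoun; coreference would bind this R-expression — blocked (Principle C).
— Oscar: subject of the clause headed by 'convince'; c-commands the pronoun but lies outside its binding domain — allowed.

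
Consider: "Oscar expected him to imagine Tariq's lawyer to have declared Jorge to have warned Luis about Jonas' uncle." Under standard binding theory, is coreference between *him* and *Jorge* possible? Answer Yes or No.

*Jorge* is an R-expression; Principle C requires it to be free (not bound by any c-commanding expression).
— him: subject of the clause headed by 'imagine'; the pronoun c-commands the R-expression — coreference blocked (Principle C).

No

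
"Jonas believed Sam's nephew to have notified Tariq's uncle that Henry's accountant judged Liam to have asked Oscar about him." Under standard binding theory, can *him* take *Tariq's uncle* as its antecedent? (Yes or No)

Yes

*him* is a pronoun; Principle B requires it to be free in its binding domain — the clause headed by 'asked'.
— Tariq's uncle: object of the clause headed by 'notified'; c-commands the pronoun but lies outside its binding domain — allowed.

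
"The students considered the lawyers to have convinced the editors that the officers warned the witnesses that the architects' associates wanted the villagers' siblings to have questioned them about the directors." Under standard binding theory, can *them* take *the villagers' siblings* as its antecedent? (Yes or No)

*them* is a pronoun; Principle B requires it to be free in its binding domain — the clause headed by 'questioned'.
— the villagers' siblings: subject of the clause headed by 'questioned'; c-commands the pronoun within its binding domain — blocked (Principle B).

No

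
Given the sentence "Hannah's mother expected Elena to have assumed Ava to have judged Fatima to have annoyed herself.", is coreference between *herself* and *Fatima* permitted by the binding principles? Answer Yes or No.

*herself* is a reflexive; Principle A requires it to be bound within its binding domain — the clause headed by 'annoyed'.
— Fatima: subject of the clause headed by 'annoyed'; c-commands the reflexive within its binding domain — allowed (Principle A).

Yes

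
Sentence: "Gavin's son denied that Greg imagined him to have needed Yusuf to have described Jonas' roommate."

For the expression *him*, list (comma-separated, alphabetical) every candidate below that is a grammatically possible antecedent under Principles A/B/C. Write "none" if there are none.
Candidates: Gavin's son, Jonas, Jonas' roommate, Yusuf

Gavin's son

*him* is a pronoun; Principle B requires it to be free in its binding domain — the clause headed by 'imagined'.
— Gavin's son: subject of the matrix clause; c-commands the pronoun but lies outside its binding domain — allowed.
— Jonas: possessor inside the object DP of the clause headed by 'described'; is c-commanded by the pronoun; coreference would bind this R-expression — blocked (Principle C).
— Jonas' roommate: object of the clause headed by 'described'; is c-commanded by the pronoun; coreference would bind this R-expression — blocked (Principle C).
— Yusuf: subject of the clause headed by 'described'; is c-commanded by the pronoun; coreference would bind this R-expression — blocked (Principle C).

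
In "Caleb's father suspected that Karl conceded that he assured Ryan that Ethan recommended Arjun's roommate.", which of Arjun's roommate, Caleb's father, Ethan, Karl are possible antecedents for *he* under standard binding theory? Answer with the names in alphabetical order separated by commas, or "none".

Caleb's father, Karl

*he* is a pronoun; Principle B requires it to be free in its binding domain — the clause headed by 'assured'.
— Arjun's roommate: object of the clause headed by 'recommended'; is c-commanded by the pronoun; coreference would bind this R-expression — blocked (Principle C).
— Caleb's father: subject of the matrix clause; c-commands the pronoun but lies outside its binding domain — allowed.
— Ethan: subject of the clause headed by 'recommended'; is c-commanded by the pronoun; coreference would bind this R-expression — blocked (Principle C).
— Karl: subject of the clause headed by 'conceded'; c-commands the pronoun but lies outside its binding domain — allowed.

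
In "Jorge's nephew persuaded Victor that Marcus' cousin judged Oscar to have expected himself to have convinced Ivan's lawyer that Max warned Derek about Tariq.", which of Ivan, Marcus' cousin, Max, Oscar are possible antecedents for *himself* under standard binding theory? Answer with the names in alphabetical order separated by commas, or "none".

Oscar

*himself* is a reflexive; Principle A requires it to be bound within its binding domain — the clause headed by 'expected'.
— Ivan: possessor inside the object DP of the clause headed by 'convinced'; does not c-command the reflexive — cannot bind it (Principle A).
— Marcus' cousin: subject of the clause headed by 'judged'; c-commands the reflexive but lies outside its binding domain — cannot bind it (Principle A).
— Max: subject of the clause headed by 'warned'; does not c-command the reflexive — cannot bind it (Principle A).
— Oscar: subject of the clause headed by 'expected'; c-commands the reflexive within its binding domain — allowed (Principle A).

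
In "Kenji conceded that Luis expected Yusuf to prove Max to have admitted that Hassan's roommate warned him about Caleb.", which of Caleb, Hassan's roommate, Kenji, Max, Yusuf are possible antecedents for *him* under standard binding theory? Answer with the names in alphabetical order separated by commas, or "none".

*him* is a pronoun; Principle B requires it to be free in its binding domain — the clause headed by 'warned'.
— Caleb: second object of the clause headed by 'warned'; is c-commanded by the pronoun; coreference would bind this R-expression — blocked (Principle C).
— Hassan's roommate: subject of the clause headed by 'warned'; c-commands the pronoun within its binding domain — blocked (Principle B).
— Kenji: subject of the matrix clause; c-commands the pronoun but lies outside its binding domain — allowed.
— Max: subject of the clause headed by 'admitted'; c-commands the pronoun but lies outside its binding domain — allowed.
— Yusuf: subject of the clause headed by 'prove'; c-commands the pronoun but lies outside its binding domain — allowed.

Kenji, Max, Yusuf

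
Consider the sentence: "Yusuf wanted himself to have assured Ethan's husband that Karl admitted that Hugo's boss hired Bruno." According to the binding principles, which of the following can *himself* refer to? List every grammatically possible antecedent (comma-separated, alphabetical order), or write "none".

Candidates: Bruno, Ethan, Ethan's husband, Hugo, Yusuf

Yusuf

*himself* is a reflexive; Principle A requires it to be bound within its binding domain — the matrix clause.
— Bruno: object of the clause headed by 'hired'; does not c-command the reflexive — cannot bind it (Principle A).
— Ethan: possessor inside the object DP of the clause headed by 'assured'; does not c-command the reflexive — cannot bind it (Principle A).
— Ethan's husband: object of the clause headed by 'assured'; does not c-command the reflexive — cannot bind it (Principle A).
— Hugo: possessor inside the subject DP of the clause headed by 'hired'; does not c-command the reflexive — cannot bind it (Principle A).
— Yusuf: subject of the matrix clause; c-commands the reflexive within its binding domain — allowed (Principle A).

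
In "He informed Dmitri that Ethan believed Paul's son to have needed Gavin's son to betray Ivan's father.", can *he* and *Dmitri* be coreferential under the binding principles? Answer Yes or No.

*Dmitri* is an R-expression; Principle C requires it to be free (not bound by any c-commanding expression).
— he: subject of the matrix clause; the pronoun c-commands the R-expression — coreference blocked (Principle C).

No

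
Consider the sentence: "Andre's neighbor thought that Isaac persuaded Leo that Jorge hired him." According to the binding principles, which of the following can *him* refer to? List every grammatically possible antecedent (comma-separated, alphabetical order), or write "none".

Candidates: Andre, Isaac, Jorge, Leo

Andre, Isaac, Leo

*him* is a pronoun; Principle B requires it to be free in its binding domain — the clause headed by 'hired'.
— Andre: possessor inside the subject DP of the matrix clause; does not c-command the pronoun — Principle B does not apply; allowed.
— Isaac: subject of the clause headed by 'persuaded'; c-commands the pronoun but lies outside its binding domain — allowed.
— Jorge: subject of the clause headed by 'hired'; c-commands the pronoun within its binding domain — blocked (Principle B).
— Leo: object of the clause headed by 'persuaded'; c-commands the pronoun but lies outside its binding domain — allowed.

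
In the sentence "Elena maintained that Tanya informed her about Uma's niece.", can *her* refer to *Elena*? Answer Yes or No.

*her* is a pronoun; Principle B requires it to be free in its binding domain — the clause headed by 'informed'.
— Elena: subject of the matrix clause; c-commands the pronoun but lies outside its binding domain — allowed.

Yes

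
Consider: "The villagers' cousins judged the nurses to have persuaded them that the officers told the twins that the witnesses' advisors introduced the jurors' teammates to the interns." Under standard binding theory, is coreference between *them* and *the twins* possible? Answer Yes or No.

No

*the twins* is an R-expression; Principle C requires it to be free (not bound by any c-commanding expression).
— them: object of the clause headed by 'persuaded'; the pronoun c-commands the R-expression — coreference blocked (Principle C).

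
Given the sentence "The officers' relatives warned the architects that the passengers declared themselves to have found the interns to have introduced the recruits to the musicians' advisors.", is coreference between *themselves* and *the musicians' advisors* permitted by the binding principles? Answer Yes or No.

No

*themselves* is a reflexive; Principle A requires it to be bound within its binding domain — the clause headed by 'declared'.
— the musicians' advisors: second object of the clause headed by 'introduced'; does not c-command the reflexive — cannot bind it (Principle A).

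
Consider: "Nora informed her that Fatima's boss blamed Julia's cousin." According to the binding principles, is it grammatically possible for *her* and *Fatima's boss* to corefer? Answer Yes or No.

*her* is a pronoun; Principle B requires it to be free in its binding domain — the matrix clause.
— Fatima's boss: subject of the clause headed by 'blamed'; is c-commanded by the pronoun; coreference would bind this R-expression — blocked (Principle C).

No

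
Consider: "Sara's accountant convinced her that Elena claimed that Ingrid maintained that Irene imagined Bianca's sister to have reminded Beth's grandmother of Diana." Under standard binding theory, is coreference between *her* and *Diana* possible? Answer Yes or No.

No

*Diana* is an R-expression; Principle C requires it to be free (not bound by any c-commanding expression).
— her: object of the matrix clause; the pronoun c-commands the R-expression — coreference blocked (Principle C).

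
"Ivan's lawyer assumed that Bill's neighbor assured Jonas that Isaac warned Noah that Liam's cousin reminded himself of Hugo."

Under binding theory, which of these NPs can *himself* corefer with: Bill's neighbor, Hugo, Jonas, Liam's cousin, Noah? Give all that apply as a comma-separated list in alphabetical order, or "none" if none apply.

*himself* is a reflexive; Principle A requires it to be bound within its binding domain — the clause headed by 'reminded'.
— Bill's neighbor: subject of the clause headed by 'assured'; c-commands the reflexive but lies outside its binding domain — cannot bind it (Principle A).
— Hugo: second object of the clause headed by 'reminded'; does not c-command the reflexive — cannot bind it (Principle A).
— Jonas: object of the clause headed by 'assured'; c-commands the reflexive but lies outside its binding domain — cannot bind it (Principle A).
— Liam's cousin: subject of the clause headed by 'reminded'; c-commands the reflexive within its binding domain — allowed (Principle A).
— Noah: object of the clause headed by 'warned'; c-commands the reflexive but lies outside its binding domain — cannot bind it (Principle A).

Liam's cousin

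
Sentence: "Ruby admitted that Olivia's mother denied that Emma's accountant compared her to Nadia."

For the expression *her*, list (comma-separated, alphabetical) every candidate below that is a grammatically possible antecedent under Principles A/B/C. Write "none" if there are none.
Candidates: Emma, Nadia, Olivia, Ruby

*her* is a pronoun; Principle B requires it to be free in its binding domain — the clause headed by 'compared'.
— Emma: possessor inside the subject DP of the clause headed by 'compared'; does not c-command the pronoun — Principle B does not apply; allowed.
— Nadia: second object of the clause headed by 'compared'; is c-commanded by the pronoun; coreference would bind this R-expression — blocked (Principle C).
— Olivia: possessor inside the subject DP of the clause headed by 'denied'; does not c-command the pronoun — Principle B does not apply; allowed.
— Ruby: subject of the matrix clause; c-commands the pronoun but lies outside its binding domain — allowed.

Emma, Olivia, Ruby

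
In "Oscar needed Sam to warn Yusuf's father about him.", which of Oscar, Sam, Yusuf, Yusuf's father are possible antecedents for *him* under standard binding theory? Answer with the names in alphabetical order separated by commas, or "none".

*him* is a pronoun; Principle B requires it to be free in its binding domain — the clause headed by 'warn'.
— Oscar: subject of the matrix clause; c-commands the pronoun but lies outside its binding domain — allowed.
— Sam: subject of the clause headed by 'warn'; c-commands the pronoun within its binding domain — blocked (Principle B).
— Yusuf: possessor inside the object DP of the clause headed by 'warn'; does not c-command the pronoun — Principle B does not apply; allowed.
— Yusuf's father: object of the clause headed by 'warn'; c-commands the pronoun within its binding domain — blocked (Principle B).

Oscar, Yusuf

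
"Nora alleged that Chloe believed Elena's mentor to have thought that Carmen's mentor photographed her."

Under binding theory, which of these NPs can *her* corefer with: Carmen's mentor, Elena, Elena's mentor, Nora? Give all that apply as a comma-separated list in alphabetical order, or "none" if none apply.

Elena, Elena's mentor, Nora

*her* is a pronoun; Principle B requires it to be free in its binding domain — the clause headed by 'photographed'.
— Carmen's mentor: subject of the clause headed by 'photographed'; c-commands the pronoun within its binding domain — blocked (Principle B).
— Elena: possessor inside the subject DP of the clause headed by 'thought'; does not c-command the pronoun — Principle B does not apply; allowed.
— Elena's mentor: subject of the clause headed by 'thought'; c-commands the pronoun but lies outside its binding domain — allowed.
— Nora: subject of the matrix clause; c-commands the pronoun but lies outside its binding domain — allowed.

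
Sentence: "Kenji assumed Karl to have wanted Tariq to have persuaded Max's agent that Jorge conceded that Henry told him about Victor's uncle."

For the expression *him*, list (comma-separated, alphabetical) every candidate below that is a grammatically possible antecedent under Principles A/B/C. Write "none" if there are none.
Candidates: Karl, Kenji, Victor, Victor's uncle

*him* is a pronoun; Principle B requires it to be free in its binding domain — the clause headed by 'told'.
— Karl: subject of the clause headed by 'wanted'; c-commands the pronoun but lies outside its binding domain — allowed.
— Kenji: subject of the matrix clause; c-commands the pronoun but lies outside its binding domain — allowed.
— Victor: possessor inside the second object DP of the clause headed by 'told'; is c-commanded by the pronoun; coreference would bind this R-expression — blocked (Principle C).
— Victor's uncle: second object of the clause headed by 'told'; is c-commanded by the pronoun; coreference would bind this R-expression — blocked (Principle C).

Karl, Kenji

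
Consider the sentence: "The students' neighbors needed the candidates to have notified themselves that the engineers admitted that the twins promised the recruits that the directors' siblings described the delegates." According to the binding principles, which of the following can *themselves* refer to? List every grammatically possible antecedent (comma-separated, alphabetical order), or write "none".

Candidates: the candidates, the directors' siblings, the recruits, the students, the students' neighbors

the candidates

*themselves* is a reflexive; Principle A requires it to be bound within its binding domain — the clause headed by 'notified'.
— the candidates: subject of the clause headed by 'notified'; c-commands the reflexive within its binding domain — allowed (Principle A).
— the directors' siblings: subject of the clause headed by 'described'; does not c-command the reflexive — cannot bind it (Principle A).
— the recruits: object of the clause headed by 'promised'; does not c-command the reflexive — cannot bind it (Principle A).
— the students: possessor inside the subject DP of the matrix clause; does not c-command the reflexive — cannot bind it (Principle A).
— the students' neighbors: subject of the matrix clause; c-commands the reflexive but lies outside its binding domain — cannot bind it (Principle A).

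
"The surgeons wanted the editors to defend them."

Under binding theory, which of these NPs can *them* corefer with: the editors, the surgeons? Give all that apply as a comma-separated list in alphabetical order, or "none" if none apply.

*them* is a pronoun; Principle B requires it to be free in its binding domain — the clause headed by 'defend'.
— the editors: subject of the clause headed by 'defend'; c-commands the pronoun within its binding domain — blocked (Principle B).
— the surgeons: subject of the matrix clause; c-commands the pronoun but lies outside its binding domain — allowed.

the surgeons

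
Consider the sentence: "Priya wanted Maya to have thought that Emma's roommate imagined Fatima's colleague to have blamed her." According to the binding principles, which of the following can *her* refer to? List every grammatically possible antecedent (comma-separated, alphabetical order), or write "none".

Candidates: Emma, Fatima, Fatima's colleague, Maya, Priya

Emma, Fatima, Maya, Priya

*her* is a pronoun; Principle B requires it to be free in its binding domain — the clause headed by 'blamed'.
— Emma: possessor inside the subject DP of the clause headed by 'imagined'; does not c-command the pronoun — Principle B does not apply; allowed.
— Fatima: possessor inside the subject DP of the clause headed by 'blamed'; does not c-command the pronoun — Principle B does not apply; allowed.
— Fatima's colleague: subject of the clause headed by 'blamed'; c-commands the pronoun within its binding domain — blocked (Principle B).
— Maya: subject of the clause headed by 'thought'; c-commands the pronoun but lies outside its binding domain — allowed.
— Priya: subject of the matrix clause; c-commands the pronoun but lies outside its binding domain — allowed.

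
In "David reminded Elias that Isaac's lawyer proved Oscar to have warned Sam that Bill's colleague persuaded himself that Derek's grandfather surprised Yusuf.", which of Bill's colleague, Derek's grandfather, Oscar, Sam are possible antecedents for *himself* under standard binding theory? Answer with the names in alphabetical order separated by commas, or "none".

Bill's colleague

*himself* is a reflexive; Principle A requires it to be bound within its binding domain — the clause headed by 'persuaded'.
— Bill's colleague: subject of the clause headed by 'persuaded'; c-commands the reflexive within its binding domain — allowed (Principle A).
— Derek's grandfather: subject of the clause headed by 'surprised'; does not c-command the reflexive — cannot bind it (Principle A).
— Oscar: subject of the clause headed by 'warned'; c-commands the reflexive but lies outside its binding domain — cannot bind it (Principle A).
— Sam: object of the clause headed by 'warned'; c-commands the reflexive but lies outside its binding domain — cannot bind it (Principle A).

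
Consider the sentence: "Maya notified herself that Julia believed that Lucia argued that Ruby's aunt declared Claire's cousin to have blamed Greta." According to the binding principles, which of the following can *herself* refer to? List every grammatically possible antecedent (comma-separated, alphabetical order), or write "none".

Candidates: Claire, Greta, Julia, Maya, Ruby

*herself* is a reflexive; Principle A requires it to be bound within its binding domain — the matrix clause.
— Claire: possessor inside the subject DP of the clause headed by 'blamed'; does not c-command the reflexive — cannot bind it (Principle A).
— Greta: object of the clause headed by 'blamed'; does not c-command the reflexive — cannot bind it (Principle A).
— Julia: subject of the clause headed by 'believed'; does not c-command the reflexive — cannot bind it (Principle A).
— Maya: subject of the matrix clause; c-commands the reflexive within its binding domain — allowed (Principle A).
— Ruby: possessor inside the subject DP of the clause headed by 'declared'; does not c-command the reflexive — cannot bind it (Principle A).

Maya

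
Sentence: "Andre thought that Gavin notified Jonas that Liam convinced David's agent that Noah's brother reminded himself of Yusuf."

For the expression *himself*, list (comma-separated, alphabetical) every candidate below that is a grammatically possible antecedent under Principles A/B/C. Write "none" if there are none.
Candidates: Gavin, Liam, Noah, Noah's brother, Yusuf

Noah's brother

*himself* is a reflexive; Principle A requires it to be bound within its binding domain — the clause headed by 'reminded'.
— Gavin: subject of the clause headed by 'notified'; c-commands the reflexive but lies outside its binding domain — cannot bind it (Principle A).
— Liam: subject of the clause headed by 'convinced'; c-commands the reflexive but lies outside its binding domain — cannot bind it (Principle A).
— Noah: possessor inside the subject DP of the clause headed by 'reminded'; does not c-command the reflexive — cannot bind it (Principle A).
— Noah's brother: subject of the clause headed by 'reminded'; c-commands the reflexive within its binding domain — allowed (Principle A).
— Yusuf: second object of the clause headed by 'reminded'; does not c-command the reflexive — cannot bind it (Principle A).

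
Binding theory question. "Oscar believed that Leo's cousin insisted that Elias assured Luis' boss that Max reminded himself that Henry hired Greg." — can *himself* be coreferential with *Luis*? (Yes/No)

*himself* is a reflexive; Principle A requires it to be bound within its binding domain — the clause headed by 'reminded'.
— Luis: possessor inside the object DP of the clause headed by 'assured'; does not c-command the reflexive — cannot bind it (Principle A).

No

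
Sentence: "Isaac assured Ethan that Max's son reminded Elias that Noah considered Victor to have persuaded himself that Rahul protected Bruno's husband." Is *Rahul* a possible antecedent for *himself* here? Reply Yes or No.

No

*himself* is a reflexive; Principle A requires it to be bound within its binding domain — the clause headed by 'persuaded'.
— Rahul: subject of the clause headed by 'protected'; does not c-command the reflexive — cannot bind it (Principle A).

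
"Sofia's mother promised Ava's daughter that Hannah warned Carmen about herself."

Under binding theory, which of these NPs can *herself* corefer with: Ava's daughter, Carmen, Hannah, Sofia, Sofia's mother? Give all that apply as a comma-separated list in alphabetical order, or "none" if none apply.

*herself* is a reflexive; Principle A requires it to be bound within its binding domain — the clause headed by 'warned'.
— Ava's daughter: object of the matrix clause; c-commands the reflexive but lies outside its binding domain — cannot bind it (Principle A).
— Carmen: object of the clause headed by 'warned'; c-commands the reflexive within its binding domain — allowed (Principle A).
— Hannah: subject of the clause headed by 'warned'; c-commands the reflexive within its binding domain — allowed (Principle A).
— Sofia: possessor inside the subject DP of the matrix clause; does not c-command the reflexive — cannot bind it (Principle A).
— Sofia's mother: subject of the matrix clause; c-commands the reflexive but lies outside its binding domain — cannot bind it (Principle A).

Carmen, Hannah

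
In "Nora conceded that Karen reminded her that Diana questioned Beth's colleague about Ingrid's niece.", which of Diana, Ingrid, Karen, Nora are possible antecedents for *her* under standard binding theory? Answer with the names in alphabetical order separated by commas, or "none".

Nora

*her* is a pronoun; Principle B requires it to be free in its binding domain — the clause headed by 'reminded'.
— Diana: subject of the clause headed by 'questioned'; is c-commanded by the pronoun; coreference would bind this R-expression — blocked (Principle C).
— Ingrid: possessor inside the second object DP of the clause headed by 'questioned'; is c-commanded by the pronoun; coreference would bind this R-expression — blocked (Principle C).
— Karen: subject of the clause headed by 'reminded'; c-commands the pronoun within its binding domain — blocked (Principle B).
— Nora: subject of the matrix clause; c-commands the pronoun but lies outside its binding domain — allowed.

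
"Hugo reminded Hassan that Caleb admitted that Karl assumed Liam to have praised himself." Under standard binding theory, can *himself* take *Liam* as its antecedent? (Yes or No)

Yes

*himself* is a reflexive; Principle A requires it to be bound within its binding domain — the clause headed by 'praised'.
— Liam: subject of the clause headed by 'praised'; c-commands the reflexive within its binding domain — allowed (Principle A).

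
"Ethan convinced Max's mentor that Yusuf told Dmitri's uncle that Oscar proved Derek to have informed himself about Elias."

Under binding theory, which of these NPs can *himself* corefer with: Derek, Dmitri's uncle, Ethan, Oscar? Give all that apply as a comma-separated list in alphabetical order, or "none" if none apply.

Derek

*himself* is a reflexive; Principle A requires it to be bound within its binding domain — the clause headed by 'informed'.
— Derek: subject of the clause headed by 'informed'; c-commands the reflexive within its binding domain — allowed (Principle A).
— Dmitri's uncle: object of the clause headed by 'told'; c-commands the reflexive but lies outside its binding domain — cannot bind it (Principle A).
— Ethan: subject of the matrix clause; c-commands the reflexive but lies outside its binding domain — cannot bind it (Principle A).
— Oscar: subject of the clause headed by 'proved'; c-commands the reflexive but lies outside its binding domain — cannot bind it (Principle A).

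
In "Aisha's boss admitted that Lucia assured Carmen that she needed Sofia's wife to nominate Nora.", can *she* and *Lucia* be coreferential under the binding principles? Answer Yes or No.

*Lucia* is an R-expression; Principle C requires it to be free (not bound by any c-commanding expression).
— she: subject of the clause headed by 'needed'; the pronoun does not c-command the R-expression — coreference allowed.

Yes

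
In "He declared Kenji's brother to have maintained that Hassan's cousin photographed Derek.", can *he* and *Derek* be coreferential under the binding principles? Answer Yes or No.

No

*Derek* is an R-expression; Principle C requires it to be free (not bound by any c-commanding expression).
— he: subject of the matrix clause; the pronoun c-commands the R-expression — coreference blocked (Principle C).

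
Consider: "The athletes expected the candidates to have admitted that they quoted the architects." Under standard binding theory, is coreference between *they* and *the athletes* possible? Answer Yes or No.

Yes

*the athletes* is an R-expression; Principle C requires it to be free (not bound by any c-commanding expression).
— they: subject of the clause headed by 'quoted'; the pronoun does not c-command the R-expression — coreference allowed.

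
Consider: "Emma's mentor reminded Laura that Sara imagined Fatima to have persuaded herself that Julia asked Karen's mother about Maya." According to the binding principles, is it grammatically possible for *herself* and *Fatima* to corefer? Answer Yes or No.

Yes

*herself* is a reflexive; Principle A requires it to be bound within its binding domain — the clause headed by 'persuaded'.
— Fatima: subject of the clause headed by 'persuaded'; c-commands the reflexive within its binding domain — allowed (Principle A).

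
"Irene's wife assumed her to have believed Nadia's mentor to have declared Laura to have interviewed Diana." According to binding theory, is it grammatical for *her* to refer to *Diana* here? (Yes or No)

*Diana* is an R-expression; Principle C requires it to be free (not bound by any c-commanding expression).
— her: subject of the clause headed by 'believed'; the pronoun c-commands the R-expression — coreference blocked (Principle C).

No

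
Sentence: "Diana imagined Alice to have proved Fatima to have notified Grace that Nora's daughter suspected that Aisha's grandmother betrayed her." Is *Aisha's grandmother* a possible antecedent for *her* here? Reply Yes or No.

*her* is a pronoun; Principle B requires it to be free in its binding domain — the clause headed by 'betrayed'.
— Aisha's grandmother: subject of the clause headed by 'betrayed'; c-commands the pronoun within its binding domain — blocked (Principle B).

No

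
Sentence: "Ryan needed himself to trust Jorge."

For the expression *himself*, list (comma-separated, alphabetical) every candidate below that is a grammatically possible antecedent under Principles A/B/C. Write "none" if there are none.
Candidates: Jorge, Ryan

*himself* is a reflexive; Principle A requires it to be bound within its binding domain — the matrix clause.
— Jorge: object of the clause headed by 'trust'; does not c-command the reflexive — cannot bind it (Principle A).
— Ryan: subject of the matrix clause; c-commands the reflexive within its binding domain — allowed (Principle A).

Ryan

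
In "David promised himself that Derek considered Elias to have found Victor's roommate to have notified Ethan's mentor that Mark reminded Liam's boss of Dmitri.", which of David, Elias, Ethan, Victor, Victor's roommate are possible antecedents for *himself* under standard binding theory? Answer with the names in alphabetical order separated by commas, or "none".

*himself* is a reflexive; Principle A requires it to be bound within its binding domain — the matrix clause.
— David: subject of the matrix clause; c-commands the reflexive within its binding domain — allowed (Principle A).
— Elias: subject of the clause headed by 'found'; does not c-command the reflexive — cannot bind it (Principle A).
— Ethan: possessor inside the object DP of the clause headed by 'notified'; does not c-command the reflexive — cannot bind it (Principle A).
— Victor: possessor inside the subject DP of the clause headed by 'notified'; does not c-command the reflexive — cannot bind it (Principle A).
— Victor's roommate: subject of the clause headed by 'notified'; does not c-command the reflexive — cannot bind it (Principle A).

David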